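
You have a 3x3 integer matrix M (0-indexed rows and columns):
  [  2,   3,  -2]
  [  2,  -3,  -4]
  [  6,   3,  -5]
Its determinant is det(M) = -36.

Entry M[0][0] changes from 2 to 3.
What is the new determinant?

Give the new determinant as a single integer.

Answer: -9

Derivation:
det is linear in row 0: changing M[0][0] by delta changes det by delta * cofactor(0,0).
Cofactor C_00 = (-1)^(0+0) * minor(0,0) = 27
Entry delta = 3 - 2 = 1
Det delta = 1 * 27 = 27
New det = -36 + 27 = -9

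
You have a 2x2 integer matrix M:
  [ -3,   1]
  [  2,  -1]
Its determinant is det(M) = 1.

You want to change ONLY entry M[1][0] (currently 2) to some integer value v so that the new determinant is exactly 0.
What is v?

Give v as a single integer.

Answer: 3

Derivation:
det is linear in entry M[1][0]: det = old_det + (v - 2) * C_10
Cofactor C_10 = -1
Want det = 0: 1 + (v - 2) * -1 = 0
  (v - 2) = -1 / -1 = 1
  v = 2 + (1) = 3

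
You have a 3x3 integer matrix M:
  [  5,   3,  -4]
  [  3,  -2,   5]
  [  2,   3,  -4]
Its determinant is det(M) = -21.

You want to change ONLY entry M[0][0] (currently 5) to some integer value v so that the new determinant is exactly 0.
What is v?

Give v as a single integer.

Answer: 2

Derivation:
det is linear in entry M[0][0]: det = old_det + (v - 5) * C_00
Cofactor C_00 = -7
Want det = 0: -21 + (v - 5) * -7 = 0
  (v - 5) = 21 / -7 = -3
  v = 5 + (-3) = 2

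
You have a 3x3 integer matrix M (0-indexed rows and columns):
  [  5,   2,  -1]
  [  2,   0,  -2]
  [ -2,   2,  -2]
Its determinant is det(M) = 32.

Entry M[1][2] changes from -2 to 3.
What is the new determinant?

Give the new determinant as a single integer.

Answer: -38

Derivation:
det is linear in row 1: changing M[1][2] by delta changes det by delta * cofactor(1,2).
Cofactor C_12 = (-1)^(1+2) * minor(1,2) = -14
Entry delta = 3 - -2 = 5
Det delta = 5 * -14 = -70
New det = 32 + -70 = -38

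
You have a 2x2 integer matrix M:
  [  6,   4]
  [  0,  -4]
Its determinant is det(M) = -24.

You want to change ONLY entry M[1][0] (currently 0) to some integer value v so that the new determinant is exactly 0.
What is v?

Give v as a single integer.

Answer: -6

Derivation:
det is linear in entry M[1][0]: det = old_det + (v - 0) * C_10
Cofactor C_10 = -4
Want det = 0: -24 + (v - 0) * -4 = 0
  (v - 0) = 24 / -4 = -6
  v = 0 + (-6) = -6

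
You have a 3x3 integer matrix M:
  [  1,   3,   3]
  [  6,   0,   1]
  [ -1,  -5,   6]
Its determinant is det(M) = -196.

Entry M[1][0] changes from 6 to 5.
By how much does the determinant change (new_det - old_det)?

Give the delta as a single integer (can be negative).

Answer: 33

Derivation:
Cofactor C_10 = -33
Entry delta = 5 - 6 = -1
Det delta = entry_delta * cofactor = -1 * -33 = 33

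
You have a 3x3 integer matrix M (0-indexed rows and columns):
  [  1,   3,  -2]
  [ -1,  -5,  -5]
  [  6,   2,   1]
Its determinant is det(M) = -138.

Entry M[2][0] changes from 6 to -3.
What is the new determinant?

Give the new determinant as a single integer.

Answer: 87

Derivation:
det is linear in row 2: changing M[2][0] by delta changes det by delta * cofactor(2,0).
Cofactor C_20 = (-1)^(2+0) * minor(2,0) = -25
Entry delta = -3 - 6 = -9
Det delta = -9 * -25 = 225
New det = -138 + 225 = 87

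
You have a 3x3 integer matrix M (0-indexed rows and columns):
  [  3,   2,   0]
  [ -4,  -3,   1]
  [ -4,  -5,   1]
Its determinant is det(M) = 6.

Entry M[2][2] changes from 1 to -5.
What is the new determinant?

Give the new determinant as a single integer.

Answer: 12

Derivation:
det is linear in row 2: changing M[2][2] by delta changes det by delta * cofactor(2,2).
Cofactor C_22 = (-1)^(2+2) * minor(2,2) = -1
Entry delta = -5 - 1 = -6
Det delta = -6 * -1 = 6
New det = 6 + 6 = 12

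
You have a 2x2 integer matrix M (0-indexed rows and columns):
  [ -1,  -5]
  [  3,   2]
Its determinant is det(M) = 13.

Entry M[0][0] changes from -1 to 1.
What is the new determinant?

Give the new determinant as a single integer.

det is linear in row 0: changing M[0][0] by delta changes det by delta * cofactor(0,0).
Cofactor C_00 = (-1)^(0+0) * minor(0,0) = 2
Entry delta = 1 - -1 = 2
Det delta = 2 * 2 = 4
New det = 13 + 4 = 17

Answer: 17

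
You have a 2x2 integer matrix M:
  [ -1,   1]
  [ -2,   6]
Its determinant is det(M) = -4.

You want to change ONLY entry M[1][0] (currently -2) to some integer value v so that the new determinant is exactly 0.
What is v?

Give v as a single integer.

det is linear in entry M[1][0]: det = old_det + (v - -2) * C_10
Cofactor C_10 = -1
Want det = 0: -4 + (v - -2) * -1 = 0
  (v - -2) = 4 / -1 = -4
  v = -2 + (-4) = -6

Answer: -6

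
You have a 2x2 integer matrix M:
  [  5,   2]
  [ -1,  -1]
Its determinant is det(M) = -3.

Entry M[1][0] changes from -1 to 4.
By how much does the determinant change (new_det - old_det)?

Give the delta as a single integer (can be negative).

Answer: -10

Derivation:
Cofactor C_10 = -2
Entry delta = 4 - -1 = 5
Det delta = entry_delta * cofactor = 5 * -2 = -10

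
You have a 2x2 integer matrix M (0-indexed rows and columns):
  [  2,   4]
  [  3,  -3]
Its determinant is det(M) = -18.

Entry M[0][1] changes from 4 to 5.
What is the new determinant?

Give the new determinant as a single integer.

det is linear in row 0: changing M[0][1] by delta changes det by delta * cofactor(0,1).
Cofactor C_01 = (-1)^(0+1) * minor(0,1) = -3
Entry delta = 5 - 4 = 1
Det delta = 1 * -3 = -3
New det = -18 + -3 = -21

Answer: -21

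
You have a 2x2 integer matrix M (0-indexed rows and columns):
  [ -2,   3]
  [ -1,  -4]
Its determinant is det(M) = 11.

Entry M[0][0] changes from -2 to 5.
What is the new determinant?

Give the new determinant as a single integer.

det is linear in row 0: changing M[0][0] by delta changes det by delta * cofactor(0,0).
Cofactor C_00 = (-1)^(0+0) * minor(0,0) = -4
Entry delta = 5 - -2 = 7
Det delta = 7 * -4 = -28
New det = 11 + -28 = -17

Answer: -17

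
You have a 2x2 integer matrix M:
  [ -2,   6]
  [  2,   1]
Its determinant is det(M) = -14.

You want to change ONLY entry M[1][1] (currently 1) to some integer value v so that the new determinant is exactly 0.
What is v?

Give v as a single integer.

Answer: -6

Derivation:
det is linear in entry M[1][1]: det = old_det + (v - 1) * C_11
Cofactor C_11 = -2
Want det = 0: -14 + (v - 1) * -2 = 0
  (v - 1) = 14 / -2 = -7
  v = 1 + (-7) = -6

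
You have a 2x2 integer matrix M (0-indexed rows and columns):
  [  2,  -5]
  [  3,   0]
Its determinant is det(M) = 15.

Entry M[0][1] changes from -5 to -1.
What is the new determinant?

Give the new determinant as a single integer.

det is linear in row 0: changing M[0][1] by delta changes det by delta * cofactor(0,1).
Cofactor C_01 = (-1)^(0+1) * minor(0,1) = -3
Entry delta = -1 - -5 = 4
Det delta = 4 * -3 = -12
New det = 15 + -12 = 3

Answer: 3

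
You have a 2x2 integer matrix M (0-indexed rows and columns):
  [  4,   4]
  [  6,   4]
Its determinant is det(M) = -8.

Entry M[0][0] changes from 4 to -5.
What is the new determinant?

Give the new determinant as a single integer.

Answer: -44

Derivation:
det is linear in row 0: changing M[0][0] by delta changes det by delta * cofactor(0,0).
Cofactor C_00 = (-1)^(0+0) * minor(0,0) = 4
Entry delta = -5 - 4 = -9
Det delta = -9 * 4 = -36
New det = -8 + -36 = -44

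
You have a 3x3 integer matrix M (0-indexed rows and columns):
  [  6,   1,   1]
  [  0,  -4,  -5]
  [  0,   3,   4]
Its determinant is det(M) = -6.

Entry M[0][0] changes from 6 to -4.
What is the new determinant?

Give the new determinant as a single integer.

Answer: 4

Derivation:
det is linear in row 0: changing M[0][0] by delta changes det by delta * cofactor(0,0).
Cofactor C_00 = (-1)^(0+0) * minor(0,0) = -1
Entry delta = -4 - 6 = -10
Det delta = -10 * -1 = 10
New det = -6 + 10 = 4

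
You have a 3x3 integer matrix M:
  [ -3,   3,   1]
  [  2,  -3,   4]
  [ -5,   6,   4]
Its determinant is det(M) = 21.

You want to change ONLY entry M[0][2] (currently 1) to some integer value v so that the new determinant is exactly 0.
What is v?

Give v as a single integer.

Answer: 8

Derivation:
det is linear in entry M[0][2]: det = old_det + (v - 1) * C_02
Cofactor C_02 = -3
Want det = 0: 21 + (v - 1) * -3 = 0
  (v - 1) = -21 / -3 = 7
  v = 1 + (7) = 8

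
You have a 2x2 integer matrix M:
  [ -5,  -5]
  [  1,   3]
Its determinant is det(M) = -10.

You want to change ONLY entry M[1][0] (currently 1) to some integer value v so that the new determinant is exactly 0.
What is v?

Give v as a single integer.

det is linear in entry M[1][0]: det = old_det + (v - 1) * C_10
Cofactor C_10 = 5
Want det = 0: -10 + (v - 1) * 5 = 0
  (v - 1) = 10 / 5 = 2
  v = 1 + (2) = 3

Answer: 3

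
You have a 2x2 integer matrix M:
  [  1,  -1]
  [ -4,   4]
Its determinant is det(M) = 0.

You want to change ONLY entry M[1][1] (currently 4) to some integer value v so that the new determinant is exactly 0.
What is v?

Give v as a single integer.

Answer: 4

Derivation:
det is linear in entry M[1][1]: det = old_det + (v - 4) * C_11
Cofactor C_11 = 1
Want det = 0: 0 + (v - 4) * 1 = 0
  (v - 4) = 0 / 1 = 0
  v = 4 + (0) = 4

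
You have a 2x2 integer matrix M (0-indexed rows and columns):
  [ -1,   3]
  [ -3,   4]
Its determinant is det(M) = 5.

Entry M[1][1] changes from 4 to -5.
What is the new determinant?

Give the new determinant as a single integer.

Answer: 14

Derivation:
det is linear in row 1: changing M[1][1] by delta changes det by delta * cofactor(1,1).
Cofactor C_11 = (-1)^(1+1) * minor(1,1) = -1
Entry delta = -5 - 4 = -9
Det delta = -9 * -1 = 9
New det = 5 + 9 = 14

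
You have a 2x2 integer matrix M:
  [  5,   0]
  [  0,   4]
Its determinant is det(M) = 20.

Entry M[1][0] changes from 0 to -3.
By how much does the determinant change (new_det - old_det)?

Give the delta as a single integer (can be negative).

Answer: 0

Derivation:
Cofactor C_10 = 0
Entry delta = -3 - 0 = -3
Det delta = entry_delta * cofactor = -3 * 0 = 0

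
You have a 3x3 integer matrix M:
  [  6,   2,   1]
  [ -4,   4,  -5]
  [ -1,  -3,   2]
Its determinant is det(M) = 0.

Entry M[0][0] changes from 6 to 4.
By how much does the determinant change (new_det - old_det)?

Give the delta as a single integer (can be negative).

Cofactor C_00 = -7
Entry delta = 4 - 6 = -2
Det delta = entry_delta * cofactor = -2 * -7 = 14

Answer: 14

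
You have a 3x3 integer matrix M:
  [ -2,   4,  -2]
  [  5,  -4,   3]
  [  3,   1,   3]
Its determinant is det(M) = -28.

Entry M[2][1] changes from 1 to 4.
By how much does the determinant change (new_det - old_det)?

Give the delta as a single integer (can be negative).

Answer: -12

Derivation:
Cofactor C_21 = -4
Entry delta = 4 - 1 = 3
Det delta = entry_delta * cofactor = 3 * -4 = -12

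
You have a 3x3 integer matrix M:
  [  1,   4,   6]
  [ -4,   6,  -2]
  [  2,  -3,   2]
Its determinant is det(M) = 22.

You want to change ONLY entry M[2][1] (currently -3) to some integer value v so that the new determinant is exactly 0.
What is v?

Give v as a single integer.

det is linear in entry M[2][1]: det = old_det + (v - -3) * C_21
Cofactor C_21 = -22
Want det = 0: 22 + (v - -3) * -22 = 0
  (v - -3) = -22 / -22 = 1
  v = -3 + (1) = -2

Answer: -2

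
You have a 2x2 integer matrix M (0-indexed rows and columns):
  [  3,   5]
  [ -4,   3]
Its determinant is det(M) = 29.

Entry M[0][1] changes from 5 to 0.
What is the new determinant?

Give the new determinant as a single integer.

Answer: 9

Derivation:
det is linear in row 0: changing M[0][1] by delta changes det by delta * cofactor(0,1).
Cofactor C_01 = (-1)^(0+1) * minor(0,1) = 4
Entry delta = 0 - 5 = -5
Det delta = -5 * 4 = -20
New det = 29 + -20 = 9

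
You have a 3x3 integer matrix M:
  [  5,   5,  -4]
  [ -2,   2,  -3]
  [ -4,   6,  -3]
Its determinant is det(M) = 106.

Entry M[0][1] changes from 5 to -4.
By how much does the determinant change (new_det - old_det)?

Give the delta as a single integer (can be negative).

Cofactor C_01 = 6
Entry delta = -4 - 5 = -9
Det delta = entry_delta * cofactor = -9 * 6 = -54

Answer: -54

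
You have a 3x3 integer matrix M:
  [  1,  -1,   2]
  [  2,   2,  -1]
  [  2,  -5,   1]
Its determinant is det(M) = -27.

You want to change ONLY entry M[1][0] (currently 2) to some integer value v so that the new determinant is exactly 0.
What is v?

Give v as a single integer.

Answer: -1

Derivation:
det is linear in entry M[1][0]: det = old_det + (v - 2) * C_10
Cofactor C_10 = -9
Want det = 0: -27 + (v - 2) * -9 = 0
  (v - 2) = 27 / -9 = -3
  v = 2 + (-3) = -1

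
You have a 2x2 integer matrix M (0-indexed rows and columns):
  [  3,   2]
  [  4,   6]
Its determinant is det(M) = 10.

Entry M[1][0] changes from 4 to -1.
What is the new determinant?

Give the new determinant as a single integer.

det is linear in row 1: changing M[1][0] by delta changes det by delta * cofactor(1,0).
Cofactor C_10 = (-1)^(1+0) * minor(1,0) = -2
Entry delta = -1 - 4 = -5
Det delta = -5 * -2 = 10
New det = 10 + 10 = 20

Answer: 20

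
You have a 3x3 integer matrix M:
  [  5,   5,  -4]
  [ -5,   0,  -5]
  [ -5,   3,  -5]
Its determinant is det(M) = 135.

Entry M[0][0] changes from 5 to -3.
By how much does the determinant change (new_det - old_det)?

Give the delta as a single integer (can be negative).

Cofactor C_00 = 15
Entry delta = -3 - 5 = -8
Det delta = entry_delta * cofactor = -8 * 15 = -120

Answer: -120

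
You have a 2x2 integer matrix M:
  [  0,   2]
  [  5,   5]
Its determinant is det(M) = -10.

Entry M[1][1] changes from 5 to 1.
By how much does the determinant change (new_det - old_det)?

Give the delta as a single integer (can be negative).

Cofactor C_11 = 0
Entry delta = 1 - 5 = -4
Det delta = entry_delta * cofactor = -4 * 0 = 0

Answer: 0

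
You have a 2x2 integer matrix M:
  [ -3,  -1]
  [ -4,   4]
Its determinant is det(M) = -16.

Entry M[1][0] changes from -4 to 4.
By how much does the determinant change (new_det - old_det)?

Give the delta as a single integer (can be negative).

Answer: 8

Derivation:
Cofactor C_10 = 1
Entry delta = 4 - -4 = 8
Det delta = entry_delta * cofactor = 8 * 1 = 8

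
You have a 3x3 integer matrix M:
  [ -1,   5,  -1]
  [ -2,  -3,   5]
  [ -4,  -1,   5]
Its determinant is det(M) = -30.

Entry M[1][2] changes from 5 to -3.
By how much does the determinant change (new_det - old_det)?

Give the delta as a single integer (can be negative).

Cofactor C_12 = -21
Entry delta = -3 - 5 = -8
Det delta = entry_delta * cofactor = -8 * -21 = 168

Answer: 168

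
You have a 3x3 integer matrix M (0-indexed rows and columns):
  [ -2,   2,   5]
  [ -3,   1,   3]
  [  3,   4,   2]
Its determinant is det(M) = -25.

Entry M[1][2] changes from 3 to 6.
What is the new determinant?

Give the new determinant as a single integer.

det is linear in row 1: changing M[1][2] by delta changes det by delta * cofactor(1,2).
Cofactor C_12 = (-1)^(1+2) * minor(1,2) = 14
Entry delta = 6 - 3 = 3
Det delta = 3 * 14 = 42
New det = -25 + 42 = 17

Answer: 17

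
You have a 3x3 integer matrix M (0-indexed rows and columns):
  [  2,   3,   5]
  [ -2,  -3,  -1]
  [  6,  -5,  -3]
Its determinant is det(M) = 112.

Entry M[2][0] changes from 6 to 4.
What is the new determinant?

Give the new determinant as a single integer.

Answer: 88

Derivation:
det is linear in row 2: changing M[2][0] by delta changes det by delta * cofactor(2,0).
Cofactor C_20 = (-1)^(2+0) * minor(2,0) = 12
Entry delta = 4 - 6 = -2
Det delta = -2 * 12 = -24
New det = 112 + -24 = 88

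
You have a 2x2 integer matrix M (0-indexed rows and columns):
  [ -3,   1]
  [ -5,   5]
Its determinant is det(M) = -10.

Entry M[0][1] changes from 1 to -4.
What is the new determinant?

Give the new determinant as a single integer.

Answer: -35

Derivation:
det is linear in row 0: changing M[0][1] by delta changes det by delta * cofactor(0,1).
Cofactor C_01 = (-1)^(0+1) * minor(0,1) = 5
Entry delta = -4 - 1 = -5
Det delta = -5 * 5 = -25
New det = -10 + -25 = -35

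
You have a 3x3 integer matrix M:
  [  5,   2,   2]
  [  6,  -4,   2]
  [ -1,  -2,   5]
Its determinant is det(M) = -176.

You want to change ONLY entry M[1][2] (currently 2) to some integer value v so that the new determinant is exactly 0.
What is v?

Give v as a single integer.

det is linear in entry M[1][2]: det = old_det + (v - 2) * C_12
Cofactor C_12 = 8
Want det = 0: -176 + (v - 2) * 8 = 0
  (v - 2) = 176 / 8 = 22
  v = 2 + (22) = 24

Answer: 24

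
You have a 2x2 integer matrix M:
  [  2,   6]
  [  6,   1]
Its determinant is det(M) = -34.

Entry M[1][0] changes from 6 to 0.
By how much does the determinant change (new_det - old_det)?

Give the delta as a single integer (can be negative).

Cofactor C_10 = -6
Entry delta = 0 - 6 = -6
Det delta = entry_delta * cofactor = -6 * -6 = 36

Answer: 36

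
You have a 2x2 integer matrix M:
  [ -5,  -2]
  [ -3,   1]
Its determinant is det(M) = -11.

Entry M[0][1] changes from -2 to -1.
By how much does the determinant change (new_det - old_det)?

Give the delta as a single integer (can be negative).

Answer: 3

Derivation:
Cofactor C_01 = 3
Entry delta = -1 - -2 = 1
Det delta = entry_delta * cofactor = 1 * 3 = 3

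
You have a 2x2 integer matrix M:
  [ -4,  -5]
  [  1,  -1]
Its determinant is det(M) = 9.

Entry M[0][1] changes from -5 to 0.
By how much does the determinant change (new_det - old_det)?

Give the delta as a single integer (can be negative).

Answer: -5

Derivation:
Cofactor C_01 = -1
Entry delta = 0 - -5 = 5
Det delta = entry_delta * cofactor = 5 * -1 = -5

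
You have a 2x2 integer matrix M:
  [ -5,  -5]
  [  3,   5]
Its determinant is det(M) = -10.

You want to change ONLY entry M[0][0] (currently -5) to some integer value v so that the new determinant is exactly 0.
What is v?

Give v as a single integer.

det is linear in entry M[0][0]: det = old_det + (v - -5) * C_00
Cofactor C_00 = 5
Want det = 0: -10 + (v - -5) * 5 = 0
  (v - -5) = 10 / 5 = 2
  v = -5 + (2) = -3

Answer: -3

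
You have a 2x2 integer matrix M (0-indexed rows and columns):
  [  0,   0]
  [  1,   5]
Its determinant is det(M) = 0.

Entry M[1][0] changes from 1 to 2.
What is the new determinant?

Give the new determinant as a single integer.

det is linear in row 1: changing M[1][0] by delta changes det by delta * cofactor(1,0).
Cofactor C_10 = (-1)^(1+0) * minor(1,0) = 0
Entry delta = 2 - 1 = 1
Det delta = 1 * 0 = 0
New det = 0 + 0 = 0

Answer: 0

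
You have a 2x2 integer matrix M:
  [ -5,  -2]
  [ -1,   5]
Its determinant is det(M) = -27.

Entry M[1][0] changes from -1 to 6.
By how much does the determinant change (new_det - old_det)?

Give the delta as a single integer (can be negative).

Cofactor C_10 = 2
Entry delta = 6 - -1 = 7
Det delta = entry_delta * cofactor = 7 * 2 = 14

Answer: 14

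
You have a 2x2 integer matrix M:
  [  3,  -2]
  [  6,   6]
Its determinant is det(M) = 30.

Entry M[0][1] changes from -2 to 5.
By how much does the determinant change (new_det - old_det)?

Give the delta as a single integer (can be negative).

Cofactor C_01 = -6
Entry delta = 5 - -2 = 7
Det delta = entry_delta * cofactor = 7 * -6 = -42

Answer: -42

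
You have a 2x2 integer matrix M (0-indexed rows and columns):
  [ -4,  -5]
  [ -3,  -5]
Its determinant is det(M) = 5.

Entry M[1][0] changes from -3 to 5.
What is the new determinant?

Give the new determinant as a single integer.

det is linear in row 1: changing M[1][0] by delta changes det by delta * cofactor(1,0).
Cofactor C_10 = (-1)^(1+0) * minor(1,0) = 5
Entry delta = 5 - -3 = 8
Det delta = 8 * 5 = 40
New det = 5 + 40 = 45

Answer: 45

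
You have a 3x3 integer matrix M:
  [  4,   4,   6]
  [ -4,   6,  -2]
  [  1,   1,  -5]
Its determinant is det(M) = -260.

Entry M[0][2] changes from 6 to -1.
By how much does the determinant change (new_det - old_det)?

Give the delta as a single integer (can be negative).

Answer: 70

Derivation:
Cofactor C_02 = -10
Entry delta = -1 - 6 = -7
Det delta = entry_delta * cofactor = -7 * -10 = 70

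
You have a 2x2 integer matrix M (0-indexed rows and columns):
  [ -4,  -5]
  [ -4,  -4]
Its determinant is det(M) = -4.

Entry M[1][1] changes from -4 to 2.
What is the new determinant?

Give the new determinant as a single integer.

det is linear in row 1: changing M[1][1] by delta changes det by delta * cofactor(1,1).
Cofactor C_11 = (-1)^(1+1) * minor(1,1) = -4
Entry delta = 2 - -4 = 6
Det delta = 6 * -4 = -24
New det = -4 + -24 = -28

Answer: -28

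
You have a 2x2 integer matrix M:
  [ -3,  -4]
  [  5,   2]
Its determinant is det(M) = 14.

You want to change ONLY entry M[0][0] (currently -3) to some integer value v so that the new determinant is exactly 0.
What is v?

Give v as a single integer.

Answer: -10

Derivation:
det is linear in entry M[0][0]: det = old_det + (v - -3) * C_00
Cofactor C_00 = 2
Want det = 0: 14 + (v - -3) * 2 = 0
  (v - -3) = -14 / 2 = -7
  v = -3 + (-7) = -10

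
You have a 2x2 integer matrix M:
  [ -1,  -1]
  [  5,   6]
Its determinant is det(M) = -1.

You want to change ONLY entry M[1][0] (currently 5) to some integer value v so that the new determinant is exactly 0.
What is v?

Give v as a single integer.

Answer: 6

Derivation:
det is linear in entry M[1][0]: det = old_det + (v - 5) * C_10
Cofactor C_10 = 1
Want det = 0: -1 + (v - 5) * 1 = 0
  (v - 5) = 1 / 1 = 1
  v = 5 + (1) = 6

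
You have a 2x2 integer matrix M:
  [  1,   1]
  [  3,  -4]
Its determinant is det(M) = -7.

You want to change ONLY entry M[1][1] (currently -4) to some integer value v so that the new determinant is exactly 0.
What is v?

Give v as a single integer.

Answer: 3

Derivation:
det is linear in entry M[1][1]: det = old_det + (v - -4) * C_11
Cofactor C_11 = 1
Want det = 0: -7 + (v - -4) * 1 = 0
  (v - -4) = 7 / 1 = 7
  v = -4 + (7) = 3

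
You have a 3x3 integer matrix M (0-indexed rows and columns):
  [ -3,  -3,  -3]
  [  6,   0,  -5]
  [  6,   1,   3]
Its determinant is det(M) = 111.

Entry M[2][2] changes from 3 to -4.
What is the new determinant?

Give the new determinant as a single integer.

det is linear in row 2: changing M[2][2] by delta changes det by delta * cofactor(2,2).
Cofactor C_22 = (-1)^(2+2) * minor(2,2) = 18
Entry delta = -4 - 3 = -7
Det delta = -7 * 18 = -126
New det = 111 + -126 = -15

Answer: -15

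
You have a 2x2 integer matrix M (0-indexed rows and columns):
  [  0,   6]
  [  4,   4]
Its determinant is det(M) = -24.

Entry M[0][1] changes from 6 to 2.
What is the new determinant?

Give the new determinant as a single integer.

det is linear in row 0: changing M[0][1] by delta changes det by delta * cofactor(0,1).
Cofactor C_01 = (-1)^(0+1) * minor(0,1) = -4
Entry delta = 2 - 6 = -4
Det delta = -4 * -4 = 16
New det = -24 + 16 = -8

Answer: -8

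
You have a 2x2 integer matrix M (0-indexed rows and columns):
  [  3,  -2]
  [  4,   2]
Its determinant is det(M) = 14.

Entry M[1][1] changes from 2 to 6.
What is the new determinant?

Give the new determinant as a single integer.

det is linear in row 1: changing M[1][1] by delta changes det by delta * cofactor(1,1).
Cofactor C_11 = (-1)^(1+1) * minor(1,1) = 3
Entry delta = 6 - 2 = 4
Det delta = 4 * 3 = 12
New det = 14 + 12 = 26

Answer: 26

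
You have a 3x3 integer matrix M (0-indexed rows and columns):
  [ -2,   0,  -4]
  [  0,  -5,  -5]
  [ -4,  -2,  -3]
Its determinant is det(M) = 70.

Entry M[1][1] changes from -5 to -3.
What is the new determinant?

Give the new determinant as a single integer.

Answer: 50

Derivation:
det is linear in row 1: changing M[1][1] by delta changes det by delta * cofactor(1,1).
Cofactor C_11 = (-1)^(1+1) * minor(1,1) = -10
Entry delta = -3 - -5 = 2
Det delta = 2 * -10 = -20
New det = 70 + -20 = 50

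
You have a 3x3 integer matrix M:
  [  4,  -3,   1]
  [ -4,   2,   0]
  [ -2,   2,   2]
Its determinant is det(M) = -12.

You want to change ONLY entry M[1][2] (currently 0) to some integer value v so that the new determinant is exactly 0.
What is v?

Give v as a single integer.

Answer: -6

Derivation:
det is linear in entry M[1][2]: det = old_det + (v - 0) * C_12
Cofactor C_12 = -2
Want det = 0: -12 + (v - 0) * -2 = 0
  (v - 0) = 12 / -2 = -6
  v = 0 + (-6) = -6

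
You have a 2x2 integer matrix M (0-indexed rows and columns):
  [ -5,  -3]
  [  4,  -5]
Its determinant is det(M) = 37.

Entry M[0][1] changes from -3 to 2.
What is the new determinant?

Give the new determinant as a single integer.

Answer: 17

Derivation:
det is linear in row 0: changing M[0][1] by delta changes det by delta * cofactor(0,1).
Cofactor C_01 = (-1)^(0+1) * minor(0,1) = -4
Entry delta = 2 - -3 = 5
Det delta = 5 * -4 = -20
New det = 37 + -20 = 17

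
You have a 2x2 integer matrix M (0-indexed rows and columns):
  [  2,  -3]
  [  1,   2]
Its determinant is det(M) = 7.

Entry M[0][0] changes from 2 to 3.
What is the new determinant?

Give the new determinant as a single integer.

det is linear in row 0: changing M[0][0] by delta changes det by delta * cofactor(0,0).
Cofactor C_00 = (-1)^(0+0) * minor(0,0) = 2
Entry delta = 3 - 2 = 1
Det delta = 1 * 2 = 2
New det = 7 + 2 = 9

Answer: 9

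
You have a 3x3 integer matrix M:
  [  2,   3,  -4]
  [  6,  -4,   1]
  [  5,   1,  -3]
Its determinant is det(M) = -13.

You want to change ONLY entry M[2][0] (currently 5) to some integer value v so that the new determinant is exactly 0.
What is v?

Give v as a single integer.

det is linear in entry M[2][0]: det = old_det + (v - 5) * C_20
Cofactor C_20 = -13
Want det = 0: -13 + (v - 5) * -13 = 0
  (v - 5) = 13 / -13 = -1
  v = 5 + (-1) = 4

Answer: 4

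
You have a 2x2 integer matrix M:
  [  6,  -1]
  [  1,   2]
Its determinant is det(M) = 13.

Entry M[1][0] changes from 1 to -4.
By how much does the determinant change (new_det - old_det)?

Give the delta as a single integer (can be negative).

Answer: -5

Derivation:
Cofactor C_10 = 1
Entry delta = -4 - 1 = -5
Det delta = entry_delta * cofactor = -5 * 1 = -5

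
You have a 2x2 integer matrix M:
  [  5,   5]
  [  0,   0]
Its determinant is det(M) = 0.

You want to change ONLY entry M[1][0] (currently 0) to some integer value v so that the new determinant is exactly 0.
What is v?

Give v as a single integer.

det is linear in entry M[1][0]: det = old_det + (v - 0) * C_10
Cofactor C_10 = -5
Want det = 0: 0 + (v - 0) * -5 = 0
  (v - 0) = 0 / -5 = 0
  v = 0 + (0) = 0

Answer: 0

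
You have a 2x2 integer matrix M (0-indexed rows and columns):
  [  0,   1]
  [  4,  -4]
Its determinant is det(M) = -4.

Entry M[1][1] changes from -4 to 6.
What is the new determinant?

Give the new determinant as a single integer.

Answer: -4

Derivation:
det is linear in row 1: changing M[1][1] by delta changes det by delta * cofactor(1,1).
Cofactor C_11 = (-1)^(1+1) * minor(1,1) = 0
Entry delta = 6 - -4 = 10
Det delta = 10 * 0 = 0
New det = -4 + 0 = -4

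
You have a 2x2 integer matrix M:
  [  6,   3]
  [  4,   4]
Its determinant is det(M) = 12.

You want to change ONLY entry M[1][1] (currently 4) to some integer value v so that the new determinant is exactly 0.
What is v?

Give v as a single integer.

det is linear in entry M[1][1]: det = old_det + (v - 4) * C_11
Cofactor C_11 = 6
Want det = 0: 12 + (v - 4) * 6 = 0
  (v - 4) = -12 / 6 = -2
  v = 4 + (-2) = 2

Answer: 2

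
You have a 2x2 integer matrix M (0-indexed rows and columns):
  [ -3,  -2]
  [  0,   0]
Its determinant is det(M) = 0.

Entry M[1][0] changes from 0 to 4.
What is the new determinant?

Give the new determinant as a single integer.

Answer: 8

Derivation:
det is linear in row 1: changing M[1][0] by delta changes det by delta * cofactor(1,0).
Cofactor C_10 = (-1)^(1+0) * minor(1,0) = 2
Entry delta = 4 - 0 = 4
Det delta = 4 * 2 = 8
New det = 0 + 8 = 8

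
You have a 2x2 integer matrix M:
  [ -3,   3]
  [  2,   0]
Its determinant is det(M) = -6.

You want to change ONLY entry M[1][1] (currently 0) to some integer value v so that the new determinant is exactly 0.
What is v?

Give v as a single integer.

Answer: -2

Derivation:
det is linear in entry M[1][1]: det = old_det + (v - 0) * C_11
Cofactor C_11 = -3
Want det = 0: -6 + (v - 0) * -3 = 0
  (v - 0) = 6 / -3 = -2
  v = 0 + (-2) = -2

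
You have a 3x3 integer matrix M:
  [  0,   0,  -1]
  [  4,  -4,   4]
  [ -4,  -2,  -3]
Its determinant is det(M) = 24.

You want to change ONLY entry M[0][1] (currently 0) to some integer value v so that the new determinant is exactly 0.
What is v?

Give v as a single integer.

det is linear in entry M[0][1]: det = old_det + (v - 0) * C_01
Cofactor C_01 = -4
Want det = 0: 24 + (v - 0) * -4 = 0
  (v - 0) = -24 / -4 = 6
  v = 0 + (6) = 6

Answer: 6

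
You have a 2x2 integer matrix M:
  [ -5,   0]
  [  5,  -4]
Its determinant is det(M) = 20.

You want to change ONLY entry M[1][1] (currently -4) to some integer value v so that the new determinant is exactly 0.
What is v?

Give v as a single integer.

det is linear in entry M[1][1]: det = old_det + (v - -4) * C_11
Cofactor C_11 = -5
Want det = 0: 20 + (v - -4) * -5 = 0
  (v - -4) = -20 / -5 = 4
  v = -4 + (4) = 0

Answer: 0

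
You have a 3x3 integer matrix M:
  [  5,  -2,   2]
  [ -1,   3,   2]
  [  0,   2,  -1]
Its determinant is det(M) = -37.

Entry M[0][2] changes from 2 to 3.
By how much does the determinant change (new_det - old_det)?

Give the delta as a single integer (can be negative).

Cofactor C_02 = -2
Entry delta = 3 - 2 = 1
Det delta = entry_delta * cofactor = 1 * -2 = -2

Answer: -2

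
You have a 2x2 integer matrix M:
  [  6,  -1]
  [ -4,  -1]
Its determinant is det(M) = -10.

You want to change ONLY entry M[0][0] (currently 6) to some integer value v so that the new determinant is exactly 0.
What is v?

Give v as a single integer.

Answer: -4

Derivation:
det is linear in entry M[0][0]: det = old_det + (v - 6) * C_00
Cofactor C_00 = -1
Want det = 0: -10 + (v - 6) * -1 = 0
  (v - 6) = 10 / -1 = -10
  v = 6 + (-10) = -4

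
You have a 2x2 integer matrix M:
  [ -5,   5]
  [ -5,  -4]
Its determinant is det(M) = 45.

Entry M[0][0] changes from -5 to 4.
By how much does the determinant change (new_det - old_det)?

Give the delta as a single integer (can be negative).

Cofactor C_00 = -4
Entry delta = 4 - -5 = 9
Det delta = entry_delta * cofactor = 9 * -4 = -36

Answer: -36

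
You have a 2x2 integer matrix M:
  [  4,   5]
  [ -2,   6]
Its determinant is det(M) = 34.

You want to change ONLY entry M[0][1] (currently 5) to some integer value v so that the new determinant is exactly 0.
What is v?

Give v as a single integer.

Answer: -12

Derivation:
det is linear in entry M[0][1]: det = old_det + (v - 5) * C_01
Cofactor C_01 = 2
Want det = 0: 34 + (v - 5) * 2 = 0
  (v - 5) = -34 / 2 = -17
  v = 5 + (-17) = -12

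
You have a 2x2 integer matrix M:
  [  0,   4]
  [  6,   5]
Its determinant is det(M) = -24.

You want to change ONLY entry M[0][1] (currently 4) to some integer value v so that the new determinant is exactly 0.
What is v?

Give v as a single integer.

det is linear in entry M[0][1]: det = old_det + (v - 4) * C_01
Cofactor C_01 = -6
Want det = 0: -24 + (v - 4) * -6 = 0
  (v - 4) = 24 / -6 = -4
  v = 4 + (-4) = 0

Answer: 0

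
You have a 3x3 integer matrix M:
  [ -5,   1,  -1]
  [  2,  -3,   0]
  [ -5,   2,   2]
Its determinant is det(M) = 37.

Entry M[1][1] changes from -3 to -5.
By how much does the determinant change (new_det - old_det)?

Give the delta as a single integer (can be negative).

Cofactor C_11 = -15
Entry delta = -5 - -3 = -2
Det delta = entry_delta * cofactor = -2 * -15 = 30

Answer: 30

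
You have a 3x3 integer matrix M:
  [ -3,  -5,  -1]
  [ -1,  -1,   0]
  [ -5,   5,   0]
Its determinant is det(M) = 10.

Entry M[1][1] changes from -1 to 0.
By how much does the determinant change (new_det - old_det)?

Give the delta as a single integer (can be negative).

Cofactor C_11 = -5
Entry delta = 0 - -1 = 1
Det delta = entry_delta * cofactor = 1 * -5 = -5

Answer: -5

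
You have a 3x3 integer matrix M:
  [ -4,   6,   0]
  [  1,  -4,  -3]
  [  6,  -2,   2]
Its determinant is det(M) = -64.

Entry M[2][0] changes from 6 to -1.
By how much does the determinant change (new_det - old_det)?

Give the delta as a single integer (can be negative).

Cofactor C_20 = -18
Entry delta = -1 - 6 = -7
Det delta = entry_delta * cofactor = -7 * -18 = 126

Answer: 126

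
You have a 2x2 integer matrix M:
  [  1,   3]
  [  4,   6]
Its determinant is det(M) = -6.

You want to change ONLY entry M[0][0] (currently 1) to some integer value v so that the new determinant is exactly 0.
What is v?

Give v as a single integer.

det is linear in entry M[0][0]: det = old_det + (v - 1) * C_00
Cofactor C_00 = 6
Want det = 0: -6 + (v - 1) * 6 = 0
  (v - 1) = 6 / 6 = 1
  v = 1 + (1) = 2

Answer: 2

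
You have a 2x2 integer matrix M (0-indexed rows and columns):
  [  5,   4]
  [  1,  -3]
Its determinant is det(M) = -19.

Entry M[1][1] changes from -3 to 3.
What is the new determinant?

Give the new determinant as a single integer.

Answer: 11

Derivation:
det is linear in row 1: changing M[1][1] by delta changes det by delta * cofactor(1,1).
Cofactor C_11 = (-1)^(1+1) * minor(1,1) = 5
Entry delta = 3 - -3 = 6
Det delta = 6 * 5 = 30
New det = -19 + 30 = 11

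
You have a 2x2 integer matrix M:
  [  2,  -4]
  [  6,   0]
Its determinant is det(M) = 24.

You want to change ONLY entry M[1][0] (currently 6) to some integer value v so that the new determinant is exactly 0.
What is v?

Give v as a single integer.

det is linear in entry M[1][0]: det = old_det + (v - 6) * C_10
Cofactor C_10 = 4
Want det = 0: 24 + (v - 6) * 4 = 0
  (v - 6) = -24 / 4 = -6
  v = 6 + (-6) = 0

Answer: 0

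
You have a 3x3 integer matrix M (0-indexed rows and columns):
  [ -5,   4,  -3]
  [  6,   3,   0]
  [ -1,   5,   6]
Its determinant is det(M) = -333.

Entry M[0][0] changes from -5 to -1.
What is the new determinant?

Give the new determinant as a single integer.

Answer: -261

Derivation:
det is linear in row 0: changing M[0][0] by delta changes det by delta * cofactor(0,0).
Cofactor C_00 = (-1)^(0+0) * minor(0,0) = 18
Entry delta = -1 - -5 = 4
Det delta = 4 * 18 = 72
New det = -333 + 72 = -261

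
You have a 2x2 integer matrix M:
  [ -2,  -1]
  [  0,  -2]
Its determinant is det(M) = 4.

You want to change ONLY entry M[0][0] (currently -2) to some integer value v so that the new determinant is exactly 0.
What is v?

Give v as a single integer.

Answer: 0

Derivation:
det is linear in entry M[0][0]: det = old_det + (v - -2) * C_00
Cofactor C_00 = -2
Want det = 0: 4 + (v - -2) * -2 = 0
  (v - -2) = -4 / -2 = 2
  v = -2 + (2) = 0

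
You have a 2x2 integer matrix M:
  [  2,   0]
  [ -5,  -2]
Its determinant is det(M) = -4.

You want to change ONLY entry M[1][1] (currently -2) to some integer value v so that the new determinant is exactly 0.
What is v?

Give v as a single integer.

Answer: 0

Derivation:
det is linear in entry M[1][1]: det = old_det + (v - -2) * C_11
Cofactor C_11 = 2
Want det = 0: -4 + (v - -2) * 2 = 0
  (v - -2) = 4 / 2 = 2
  v = -2 + (2) = 0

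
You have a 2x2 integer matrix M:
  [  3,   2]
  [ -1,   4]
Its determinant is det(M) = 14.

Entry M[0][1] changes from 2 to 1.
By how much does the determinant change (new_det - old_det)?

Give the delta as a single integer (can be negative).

Answer: -1

Derivation:
Cofactor C_01 = 1
Entry delta = 1 - 2 = -1
Det delta = entry_delta * cofactor = -1 * 1 = -1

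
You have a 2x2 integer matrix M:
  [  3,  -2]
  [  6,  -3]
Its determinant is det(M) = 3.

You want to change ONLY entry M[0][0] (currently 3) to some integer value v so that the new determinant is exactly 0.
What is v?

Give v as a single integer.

Answer: 4

Derivation:
det is linear in entry M[0][0]: det = old_det + (v - 3) * C_00
Cofactor C_00 = -3
Want det = 0: 3 + (v - 3) * -3 = 0
  (v - 3) = -3 / -3 = 1
  v = 3 + (1) = 4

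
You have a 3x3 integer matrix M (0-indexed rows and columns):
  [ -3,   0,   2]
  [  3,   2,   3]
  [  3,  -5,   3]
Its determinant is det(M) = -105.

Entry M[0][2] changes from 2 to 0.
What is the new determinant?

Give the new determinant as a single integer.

det is linear in row 0: changing M[0][2] by delta changes det by delta * cofactor(0,2).
Cofactor C_02 = (-1)^(0+2) * minor(0,2) = -21
Entry delta = 0 - 2 = -2
Det delta = -2 * -21 = 42
New det = -105 + 42 = -63

Answer: -63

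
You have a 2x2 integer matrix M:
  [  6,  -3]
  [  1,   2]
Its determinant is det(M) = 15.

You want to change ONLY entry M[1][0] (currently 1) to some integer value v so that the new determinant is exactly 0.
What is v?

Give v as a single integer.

Answer: -4

Derivation:
det is linear in entry M[1][0]: det = old_det + (v - 1) * C_10
Cofactor C_10 = 3
Want det = 0: 15 + (v - 1) * 3 = 0
  (v - 1) = -15 / 3 = -5
  v = 1 + (-5) = -4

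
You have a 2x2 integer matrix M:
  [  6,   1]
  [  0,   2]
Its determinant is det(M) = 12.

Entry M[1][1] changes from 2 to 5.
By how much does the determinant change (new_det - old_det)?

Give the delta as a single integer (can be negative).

Answer: 18

Derivation:
Cofactor C_11 = 6
Entry delta = 5 - 2 = 3
Det delta = entry_delta * cofactor = 3 * 6 = 18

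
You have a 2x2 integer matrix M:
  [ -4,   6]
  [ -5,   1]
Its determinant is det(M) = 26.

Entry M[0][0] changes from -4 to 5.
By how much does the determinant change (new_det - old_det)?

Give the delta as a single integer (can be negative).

Cofactor C_00 = 1
Entry delta = 5 - -4 = 9
Det delta = entry_delta * cofactor = 9 * 1 = 9

Answer: 9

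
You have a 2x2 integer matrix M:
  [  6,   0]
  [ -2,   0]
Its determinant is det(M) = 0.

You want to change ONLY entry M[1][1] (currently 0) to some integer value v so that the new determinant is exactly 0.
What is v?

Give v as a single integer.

Answer: 0

Derivation:
det is linear in entry M[1][1]: det = old_det + (v - 0) * C_11
Cofactor C_11 = 6
Want det = 0: 0 + (v - 0) * 6 = 0
  (v - 0) = 0 / 6 = 0
  v = 0 + (0) = 0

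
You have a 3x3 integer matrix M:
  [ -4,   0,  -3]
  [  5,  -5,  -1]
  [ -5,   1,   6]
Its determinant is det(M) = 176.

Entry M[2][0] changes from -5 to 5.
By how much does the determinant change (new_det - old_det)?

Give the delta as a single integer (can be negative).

Answer: -150

Derivation:
Cofactor C_20 = -15
Entry delta = 5 - -5 = 10
Det delta = entry_delta * cofactor = 10 * -15 = -150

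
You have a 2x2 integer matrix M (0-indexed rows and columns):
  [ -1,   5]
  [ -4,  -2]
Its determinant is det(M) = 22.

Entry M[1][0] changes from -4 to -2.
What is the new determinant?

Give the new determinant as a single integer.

det is linear in row 1: changing M[1][0] by delta changes det by delta * cofactor(1,0).
Cofactor C_10 = (-1)^(1+0) * minor(1,0) = -5
Entry delta = -2 - -4 = 2
Det delta = 2 * -5 = -10
New det = 22 + -10 = 12

Answer: 12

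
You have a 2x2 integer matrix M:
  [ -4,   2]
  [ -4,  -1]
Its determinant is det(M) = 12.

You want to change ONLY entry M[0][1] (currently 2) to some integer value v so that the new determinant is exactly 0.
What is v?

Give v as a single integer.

Answer: -1

Derivation:
det is linear in entry M[0][1]: det = old_det + (v - 2) * C_01
Cofactor C_01 = 4
Want det = 0: 12 + (v - 2) * 4 = 0
  (v - 2) = -12 / 4 = -3
  v = 2 + (-3) = -1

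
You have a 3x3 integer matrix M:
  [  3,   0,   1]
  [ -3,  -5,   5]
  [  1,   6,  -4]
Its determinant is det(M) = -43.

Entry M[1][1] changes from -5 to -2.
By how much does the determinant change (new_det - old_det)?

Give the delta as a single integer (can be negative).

Cofactor C_11 = -13
Entry delta = -2 - -5 = 3
Det delta = entry_delta * cofactor = 3 * -13 = -39

Answer: -39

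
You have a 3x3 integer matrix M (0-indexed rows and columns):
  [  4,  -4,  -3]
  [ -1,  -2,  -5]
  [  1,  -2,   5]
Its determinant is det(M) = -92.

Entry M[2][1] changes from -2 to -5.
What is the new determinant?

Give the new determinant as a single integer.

det is linear in row 2: changing M[2][1] by delta changes det by delta * cofactor(2,1).
Cofactor C_21 = (-1)^(2+1) * minor(2,1) = 23
Entry delta = -5 - -2 = -3
Det delta = -3 * 23 = -69
New det = -92 + -69 = -161

Answer: -161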